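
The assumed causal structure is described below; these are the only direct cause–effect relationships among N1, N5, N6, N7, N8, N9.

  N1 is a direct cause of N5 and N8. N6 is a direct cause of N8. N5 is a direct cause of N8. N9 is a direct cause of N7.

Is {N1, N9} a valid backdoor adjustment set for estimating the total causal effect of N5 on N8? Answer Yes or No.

Backdoor paths from N5 to N8 (paths whose first edge points into N5):
  P1: N5 <- N1 -> N8
Condition 1 (no descendant of N5 in the set): holds — descendants of N5 are {N8}; none are in {N1, N9}.
Condition 2 (every backdoor path blocked by {N1, N9}):
  P1: blocked at fork node N1 ∈ conditioning set.
{N1, N9} satisfies the backdoor criterion.

Yes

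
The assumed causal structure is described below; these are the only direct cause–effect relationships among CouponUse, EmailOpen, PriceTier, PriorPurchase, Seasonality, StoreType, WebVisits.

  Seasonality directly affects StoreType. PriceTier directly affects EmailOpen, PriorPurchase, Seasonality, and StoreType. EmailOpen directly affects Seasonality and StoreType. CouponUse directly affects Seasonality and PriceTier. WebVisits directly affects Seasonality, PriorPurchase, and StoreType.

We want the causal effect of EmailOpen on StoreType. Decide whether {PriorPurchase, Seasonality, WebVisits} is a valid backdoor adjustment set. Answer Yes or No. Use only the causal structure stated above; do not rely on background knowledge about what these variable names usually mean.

No

Backdoor paths from EmailOpen to StoreType (paths whose first edge points into EmailOpen):
  P1: EmailOpen <- PriceTier <- CouponUse -> Seasonality <- WebVisits -> StoreType
  P2: EmailOpen <- PriceTier <- CouponUse -> Seasonality -> StoreType
  P3: EmailOpen <- PriceTier -> Seasonality <- WebVisits -> StoreType
  P4: EmailOpen <- PriceTier -> Seasonality -> StoreType
  P5: EmailOpen <- PriceTier -> StoreType
  P6: EmailOpen <- PriceTier -> PriorPurchase <- WebVisits -> Seasonality -> StoreType
  P7: EmailOpen <- PriceTier -> PriorPurchase <- WebVisits -> StoreType
Condition 1 (no descendant of EmailOpen in the set): FAILS — Seasonality is a descendant of EmailOpen.
Condition 2 (every backdoor path blocked by {PriorPurchase, Seasonality, WebVisits}):
  P1: blocked at fork node WebVisits ∈ conditioning set.
  P2: blocked at chain node Seasonality ∈ conditioning set.
  P3: blocked at fork node WebVisits ∈ conditioning set.
  P4: blocked at chain node Seasonality ∈ conditioning set.
  P5: open — no interior node is in the conditioning set.
  P6: blocked at fork node WebVisits ∈ conditioning set.
  P7: blocked at fork node WebVisits ∈ conditioning set.
{PriorPurchase, Seasonality, WebVisits} does not satisfy the backdoor criterion.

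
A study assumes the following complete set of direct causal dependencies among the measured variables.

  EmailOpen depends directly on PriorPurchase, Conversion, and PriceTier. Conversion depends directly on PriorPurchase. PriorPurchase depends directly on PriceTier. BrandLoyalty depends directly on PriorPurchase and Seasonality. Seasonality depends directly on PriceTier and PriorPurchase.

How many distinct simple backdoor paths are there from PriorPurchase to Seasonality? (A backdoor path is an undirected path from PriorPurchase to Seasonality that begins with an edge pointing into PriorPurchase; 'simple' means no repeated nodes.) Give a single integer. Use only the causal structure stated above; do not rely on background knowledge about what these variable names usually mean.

A backdoor path from PriorPurchase to Seasonality is any simple undirected path whose first edge points into PriorPurchase (i.e. leaves PriorPurchase via a parent).
Parents of PriorPurchase: {PriceTier}.
Enumerating:
  P1: PriorPurchase <- PriceTier -> Seasonality
That exhausts the simple backdoor paths. Count: 1.

1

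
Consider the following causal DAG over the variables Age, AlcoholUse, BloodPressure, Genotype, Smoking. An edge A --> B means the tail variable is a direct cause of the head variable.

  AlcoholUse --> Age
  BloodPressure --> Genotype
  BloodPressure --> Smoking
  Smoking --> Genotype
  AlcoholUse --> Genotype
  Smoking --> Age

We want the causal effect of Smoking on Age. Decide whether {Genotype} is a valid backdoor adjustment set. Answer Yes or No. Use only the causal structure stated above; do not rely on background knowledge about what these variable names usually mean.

Backdoor paths from Smoking to Age (paths whose first edge points into Smoking):
  P1: Smoking <- BloodPressure -> Genotype <- AlcoholUse -> Age
Condition 1 (no descendant of Smoking in the set): FAILS — Genotype is a descendant of Smoking.
Condition 2 (every backdoor path blocked by {Genotype}):
  P1: open — collider(s) Genotype are conditioned on (or have a conditioned descendant) and no non-collider on the path is in the set.
{Genotype} does not satisfy the backdoor criterion.

No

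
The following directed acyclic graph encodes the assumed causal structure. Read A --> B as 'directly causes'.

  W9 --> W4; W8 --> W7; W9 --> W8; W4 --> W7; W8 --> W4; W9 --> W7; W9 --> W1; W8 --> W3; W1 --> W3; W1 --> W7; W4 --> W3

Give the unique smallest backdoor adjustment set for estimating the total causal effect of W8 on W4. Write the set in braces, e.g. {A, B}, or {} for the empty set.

{W9}

Variables eligible for adjustment (non-descendants of W8, excluding W8 and W4): {W1, W9}.
Backdoor paths from W8 to W4:
  P1: W8 <- W9 -> W1 -> W7 <- W4
  P2: W8 <- W9 -> W1 -> W3 <- W4
  P3: W8 <- W9 -> W4
  P4: W8 <- W9 -> W7 <- W1 -> W3 <- W4
  P5: W8 <- W9 -> W7 <- W4
The empty set is not sufficient: P3 (W8 <- W9 -> W4) has no collider blocking it and no conditioned non-collider, so it is open.
Try {W9}:
  P1: blocked at fork node W9 ∈ conditioning set.
  P2: blocked at fork node W9 ∈ conditioning set.
  P3: blocked at fork node W9 ∈ conditioning set.
  P4: blocked at fork node W9 ∈ conditioning set.
  P5: blocked at fork node W9 ∈ conditioning set.
{W9} contains no descendant of W8 and blocks every backdoor path.
No other singleton works — e.g. {W1} leaves P3 open — so {W9} is the unique smallest valid adjustment set.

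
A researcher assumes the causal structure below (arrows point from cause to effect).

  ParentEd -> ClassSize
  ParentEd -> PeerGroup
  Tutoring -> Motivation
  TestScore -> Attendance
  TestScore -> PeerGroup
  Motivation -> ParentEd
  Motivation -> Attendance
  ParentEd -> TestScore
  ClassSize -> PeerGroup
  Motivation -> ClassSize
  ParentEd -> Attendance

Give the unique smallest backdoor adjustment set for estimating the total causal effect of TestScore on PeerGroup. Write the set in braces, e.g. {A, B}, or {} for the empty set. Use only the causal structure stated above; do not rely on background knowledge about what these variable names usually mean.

Variables eligible for adjustment (non-descendants of TestScore, excluding TestScore and PeerGroup): {ClassSize, Motivation, ParentEd, Tutoring}.
Backdoor paths from TestScore to PeerGroup:
  P1: TestScore <- ParentEd <- Motivation -> ClassSize -> PeerGroup
  P2: TestScore <- ParentEd -> ClassSize -> PeerGroup
  P3: TestScore <- ParentEd -> PeerGroup
  P4: TestScore <- ParentEd -> Attendance <- Motivation -> ClassSize -> PeerGroup
The empty set is not sufficient: P1 (TestScore <- ParentEd <- Motivation -> ClassSize -> PeerGroup) has no collider blocking it and no conditioned non-collider, so it is open.
Try {ParentEd}:
  P1: blocked at chain node ParentEd ∈ conditioning set.
  P2: blocked at fork node ParentEd ∈ conditioning set.
  P3: blocked at fork node ParentEd ∈ conditioning set.
  P4: blocked at fork node ParentEd ∈ conditioning set.
{ParentEd} contains no descendant of TestScore and blocks every backdoor path.
No other singleton works — e.g. {Tutoring} leaves P1 open — so {ParentEd} is the unique smallest valid adjustment set.

{ParentEd}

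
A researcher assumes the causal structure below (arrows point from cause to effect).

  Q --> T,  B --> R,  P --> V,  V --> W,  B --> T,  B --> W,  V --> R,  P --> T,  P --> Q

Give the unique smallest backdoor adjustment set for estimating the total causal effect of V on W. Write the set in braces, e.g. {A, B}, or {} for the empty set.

{}

Variables eligible for adjustment (non-descendants of V, excluding V and W): {B, P, Q, T}.
Backdoor paths from V to W:
  P1: V <- P -> Q -> T <- B -> W
  P2: V <- P -> T <- B -> W
Each backdoor path contains an unconditioned collider, so every path is already blocked with the empty conditioning set:
  P1: blocked at collider T (neither it nor any descendant is in the conditioning set).
  P2: blocked at collider T (neither it nor any descendant is in the conditioning set).
The empty set is therefore the unique smallest valid set.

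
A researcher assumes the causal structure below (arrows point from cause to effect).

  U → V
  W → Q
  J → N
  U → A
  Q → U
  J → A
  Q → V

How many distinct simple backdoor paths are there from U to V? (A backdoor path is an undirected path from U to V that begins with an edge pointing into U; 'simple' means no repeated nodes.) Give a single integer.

1

A backdoor path from U to V is any simple undirected path whose first edge points into U (i.e. leaves U via a parent).
Parents of U: {Q}.
Enumerating:
  P1: U <- Q -> V
That exhausts the simple backdoor paths. Count: 1.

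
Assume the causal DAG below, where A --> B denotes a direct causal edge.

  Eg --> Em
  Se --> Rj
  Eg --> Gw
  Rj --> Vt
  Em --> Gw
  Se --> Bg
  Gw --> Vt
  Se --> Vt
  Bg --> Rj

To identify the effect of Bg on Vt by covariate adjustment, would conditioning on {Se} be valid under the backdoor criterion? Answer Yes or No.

Backdoor paths from Bg to Vt (paths whose first edge points into Bg):
  P1: Bg <- Se -> Rj -> Vt
  P2: Bg <- Se -> Vt
Condition 1 (no descendant of Bg in the set): holds — descendants of Bg are {Rj, Vt}; none are in {Se}.
Condition 2 (every backdoor path blocked by {Se}):
  P1: blocked at fork node Se ∈ conditioning set.
  P2: blocked at fork node Se ∈ conditioning set.
{Se} satisfies the backdoor criterion.

Yes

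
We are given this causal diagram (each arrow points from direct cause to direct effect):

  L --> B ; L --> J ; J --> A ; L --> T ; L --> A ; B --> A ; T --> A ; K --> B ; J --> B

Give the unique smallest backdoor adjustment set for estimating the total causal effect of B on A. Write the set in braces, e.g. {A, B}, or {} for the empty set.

{J, L}

Variables eligible for adjustment (non-descendants of B, excluding B and A): {J, K, L, T}.
Backdoor paths from B to A:
  P1: B <- L -> T -> A
  P2: B <- L -> J -> A
  P3: B <- L -> A
  P4: B <- J <- L -> T -> A
  P5: B <- J <- L -> A
  P6: B <- J -> A
The empty set is not sufficient: P1 (B <- L -> T -> A) has no collider blocking it and no conditioned non-collider, so it is open.
Try {J, L}:
  P1: blocked at fork node L ∈ conditioning set.
  P2: blocked at fork node L ∈ conditioning set.
  P3: blocked at fork node L ∈ conditioning set.
  P4: blocked at chain node J ∈ conditioning set.
  P5: blocked at chain node J ∈ conditioning set.
  P6: blocked at fork node J ∈ conditioning set.
{J, L} contains no descendant of B and blocks every backdoor path.
Every element of {J, L} is needed (dropping J leaves P6 open; dropping L leaves P1 open), so no proper subset is valid.
Among all size-2 subsets of the eligible variables, only {J, L} blocks every backdoor path, so it is the unique smallest valid adjustment set.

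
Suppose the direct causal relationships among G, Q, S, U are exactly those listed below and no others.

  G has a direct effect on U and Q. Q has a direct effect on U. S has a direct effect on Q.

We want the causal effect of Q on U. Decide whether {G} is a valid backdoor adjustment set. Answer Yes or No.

Backdoor paths from Q to U (paths whose first edge points into Q):
  P1: Q <- G -> U
Condition 1 (no descendant of Q in the set): holds — descendants of Q are {U}; none are in {G}.
Condition 2 (every backdoor path blocked by {G}):
  P1: blocked at fork node G ∈ conditioning set.
{G} satisfies the backdoor criterion.

Yes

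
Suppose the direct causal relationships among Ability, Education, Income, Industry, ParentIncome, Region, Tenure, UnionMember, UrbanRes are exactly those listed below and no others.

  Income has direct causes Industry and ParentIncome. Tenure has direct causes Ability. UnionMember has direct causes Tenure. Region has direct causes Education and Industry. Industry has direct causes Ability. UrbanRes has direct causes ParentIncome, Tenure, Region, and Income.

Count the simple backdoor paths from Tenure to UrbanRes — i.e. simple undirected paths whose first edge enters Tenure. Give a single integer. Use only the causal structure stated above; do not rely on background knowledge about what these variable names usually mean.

A backdoor path from Tenure to UrbanRes is any simple undirected path whose first edge points into Tenure (i.e. leaves Tenure via a parent).
Parents of Tenure: {Ability}.
Enumerating:
  P1: Tenure <- Ability -> Industry -> Region -> UrbanRes
  P2: Tenure <- Ability -> Industry -> Income <- ParentIncome -> UrbanRes
  P3: Tenure <- Ability -> Industry -> Income -> UrbanRes
That exhausts the simple backdoor paths. Count: 3.

3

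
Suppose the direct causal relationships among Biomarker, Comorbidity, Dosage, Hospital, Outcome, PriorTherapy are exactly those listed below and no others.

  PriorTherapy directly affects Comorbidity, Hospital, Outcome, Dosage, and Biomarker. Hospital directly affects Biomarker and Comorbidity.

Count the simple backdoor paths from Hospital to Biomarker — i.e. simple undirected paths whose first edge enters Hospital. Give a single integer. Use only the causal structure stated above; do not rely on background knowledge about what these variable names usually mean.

1

A backdoor path from Hospital to Biomarker is any simple undirected path whose first edge points into Hospital (i.e. leaves Hospital via a parent).
Parents of Hospital: {PriorTherapy}.
Enumerating:
  P1: Hospital <- PriorTherapy -> Biomarker
That exhausts the simple backdoor paths. Count: 1.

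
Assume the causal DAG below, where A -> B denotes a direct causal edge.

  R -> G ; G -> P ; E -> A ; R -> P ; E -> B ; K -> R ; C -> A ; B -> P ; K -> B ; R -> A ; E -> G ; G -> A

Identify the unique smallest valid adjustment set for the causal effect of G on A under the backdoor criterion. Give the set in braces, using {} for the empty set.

Variables eligible for adjustment (non-descendants of G, excluding G and A): {B, C, E, K, R}.
Backdoor paths from G to A:
  P1: G <- R <- K -> B <- E -> A
  P2: G <- R -> P <- B <- E -> A
  P3: G <- R -> A
  P4: G <- E -> B <- K -> R -> A
  P5: G <- E -> B -> P <- R -> A
  P6: G <- E -> A
The empty set is not sufficient: P3 (G <- R -> A) has no collider blocking it and no conditioned non-collider, so it is open.
Try {E, R}:
  P1: blocked at chain node R ∈ conditioning set.
  P2: blocked at fork node R ∈ conditioning set.
  P3: blocked at fork node R ∈ conditioning set.
  P4: blocked at fork node E ∈ conditioning set.
  P5: blocked at fork node E ∈ conditioning set.
  P6: blocked at fork node E ∈ conditioning set.
{E, R} contains no descendant of G and blocks every backdoor path.
Every element of {E, R} is needed (dropping E leaves P6 open; dropping R leaves P3 open), so no proper subset is valid.
Among all size-2 subsets of the eligible variables, only {E, R} blocks every backdoor path, so it is the unique smallest valid adjustment set.

{E, R}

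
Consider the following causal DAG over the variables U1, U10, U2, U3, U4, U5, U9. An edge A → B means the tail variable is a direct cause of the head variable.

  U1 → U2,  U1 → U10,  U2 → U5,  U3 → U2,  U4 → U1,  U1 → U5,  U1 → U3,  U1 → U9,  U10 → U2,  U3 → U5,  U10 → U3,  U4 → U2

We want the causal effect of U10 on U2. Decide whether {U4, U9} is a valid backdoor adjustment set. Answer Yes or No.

Backdoor paths from U10 to U2 (paths whose first edge points into U10):
  P1: U10 <- U1 <- U4 -> U2
  P2: U10 <- U1 -> U3 -> U2
  P3: U10 <- U1 -> U3 -> U5 <- U2
  P4: U10 <- U1 -> U2
  P5: U10 <- U1 -> U5 <- U3 -> U2
  P6: U10 <- U1 -> U5 <- U2
Condition 1 (no descendant of U10 in the set): holds — descendants of U10 are {U2, U3, U5}; none are in {U4, U9}.
Condition 2 (every backdoor path blocked by {U4, U9}):
  P1: blocked at fork node U4 ∈ conditioning set.
  P2: open — no interior node is in the conditioning set.
  P3: blocked at collider U5 (neither it nor any descendant is in the conditioning set).
  P4: open — no interior node is in the conditioning set.
  P5: blocked at collider U5 (neither it nor any descendant is in the conditioning set).
  P6: blocked at collider U5 (neither it nor any descendant is in the conditioning set).
{U4, U9} does not satisfy the backdoor criterion.

No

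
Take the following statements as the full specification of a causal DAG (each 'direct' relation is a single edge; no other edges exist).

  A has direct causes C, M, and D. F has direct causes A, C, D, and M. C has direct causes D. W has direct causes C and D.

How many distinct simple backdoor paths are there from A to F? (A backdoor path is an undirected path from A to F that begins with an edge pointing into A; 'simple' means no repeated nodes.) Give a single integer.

A backdoor path from A to F is any simple undirected path whose first edge points into A (i.e. leaves A via a parent).
Parents of A: {C, D, M}.
Enumerating:
  P1: A <- D -> C -> F
  P2: A <- D -> W <- C -> F
  P3: A <- D -> F
  P4: A <- C <- D -> F
  P5: A <- C -> W <- D -> F
  P6: A <- C -> F
  P7: A <- M -> F
That exhausts the simple backdoor paths. Count: 7.

7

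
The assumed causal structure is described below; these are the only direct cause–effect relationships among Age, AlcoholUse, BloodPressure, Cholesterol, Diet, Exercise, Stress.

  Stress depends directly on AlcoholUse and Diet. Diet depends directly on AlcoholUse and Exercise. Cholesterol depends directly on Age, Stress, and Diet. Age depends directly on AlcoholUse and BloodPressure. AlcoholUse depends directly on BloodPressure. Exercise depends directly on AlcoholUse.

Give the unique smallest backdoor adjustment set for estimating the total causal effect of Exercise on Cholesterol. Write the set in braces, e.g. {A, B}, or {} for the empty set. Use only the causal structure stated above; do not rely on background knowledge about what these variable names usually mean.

{AlcoholUse}

Variables eligible for adjustment (non-descendants of Exercise, excluding Exercise and Cholesterol): {Age, AlcoholUse, BloodPressure}.
Backdoor paths from Exercise to Cholesterol:
  P1: Exercise <- AlcoholUse <- BloodPressure -> Age -> Cholesterol
  P2: Exercise <- AlcoholUse -> Age -> Cholesterol
  P3: Exercise <- AlcoholUse -> Diet -> Stress -> Cholesterol
  P4: Exercise <- AlcoholUse -> Diet -> Cholesterol
  P5: Exercise <- AlcoholUse -> Stress <- Diet -> Cholesterol
  P6: Exercise <- AlcoholUse -> Stress -> Cholesterol
The empty set is not sufficient: P1 (Exercise <- AlcoholUse <- BloodPressure -> Age -> Cholesterol) has no collider blocking it and no conditioned non-collider, so it is open.
Try {AlcoholUse}:
  P1: blocked at chain node AlcoholUse ∈ conditioning set.
  P2: blocked at fork node AlcoholUse ∈ conditioning set.
  P3: blocked at fork node AlcoholUse ∈ conditioning set.
  P4: blocked at fork node AlcoholUse ∈ conditioning set.
  P5: blocked at fork node AlcoholUse ∈ conditioning set.
  P6: blocked at fork node AlcoholUse ∈ conditioning set.
{AlcoholUse} contains no descendant of Exercise and blocks every backdoor path.
No other singleton works — e.g. {BloodPressure} leaves P2 open — so {AlcoholUse} is the unique smallest valid adjustment set.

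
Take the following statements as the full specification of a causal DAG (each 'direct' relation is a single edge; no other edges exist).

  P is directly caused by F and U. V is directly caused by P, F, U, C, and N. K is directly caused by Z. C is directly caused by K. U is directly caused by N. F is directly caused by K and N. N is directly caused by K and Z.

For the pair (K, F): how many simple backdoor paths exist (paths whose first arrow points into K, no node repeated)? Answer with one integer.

A backdoor path from K to F is any simple undirected path whose first edge points into K (i.e. leaves K via a parent).
Parents of K: {Z}.
Enumerating:
  P1: K <- Z -> N -> U -> P <- F
  P2: K <- Z -> N -> U -> P -> V <- F
  P3: K <- Z -> N -> U -> V <- F
  P4: K <- Z -> N -> U -> V <- P <- F
  P5: K <- Z -> N -> F
  P6: K <- Z -> N -> V <- U -> P <- F
  P7: K <- Z -> N -> V <- F
  P8: K <- Z -> N -> V <- P <- F
That exhausts the simple backdoor paths. Count: 8.

8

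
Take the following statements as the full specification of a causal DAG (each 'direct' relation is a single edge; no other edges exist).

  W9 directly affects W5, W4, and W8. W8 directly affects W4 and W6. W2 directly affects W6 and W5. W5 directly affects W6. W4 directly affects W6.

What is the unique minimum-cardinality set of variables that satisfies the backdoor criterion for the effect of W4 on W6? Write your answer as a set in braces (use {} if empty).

Variables eligible for adjustment (non-descendants of W4, excluding W4 and W6): {W2, W5, W8, W9}.
Backdoor paths from W4 to W6:
  P1: W4 <- W9 -> W8 -> W6
  P2: W4 <- W9 -> W5 <- W2 -> W6
  P3: W4 <- W9 -> W5 -> W6
  P4: W4 <- W8 <- W9 -> W5 <- W2 -> W6
  P5: W4 <- W8 <- W9 -> W5 -> W6
  P6: W4 <- W8 -> W6
The empty set is not sufficient: P1 (W4 <- W9 -> W8 -> W6) has no collider blocking it and no conditioned non-collider, so it is open.
Try {W8, W9}:
  P1: blocked at fork node W9 ∈ conditioning set.
  P2: blocked at fork node W9 ∈ conditioning set.
  P3: blocked at fork node W9 ∈ conditioning set.
  P4: blocked at chain node W8 ∈ conditioning set.
  P5: blocked at chain node W8 ∈ conditioning set.
  P6: blocked at fork node W8 ∈ conditioning set.
{W8, W9} contains no descendant of W4 and blocks every backdoor path.
Every element of {W8, W9} is needed (dropping W8 leaves P6 open; dropping W9 leaves P3 open), so no proper subset is valid.
Among all size-2 subsets of the eligible variables, only {W8, W9} blocks every backdoor path, so it is the unique smallest valid adjustment set.

{W8, W9}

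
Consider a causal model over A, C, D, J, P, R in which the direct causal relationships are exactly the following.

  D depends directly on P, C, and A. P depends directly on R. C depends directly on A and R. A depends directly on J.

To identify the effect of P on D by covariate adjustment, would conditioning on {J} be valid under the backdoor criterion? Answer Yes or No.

No

Backdoor paths from P to D (paths whose first edge points into P):
  P1: P <- R -> C <- A -> D
  P2: P <- R -> C -> D
Condition 1 (no descendant of P in the set): holds — descendants of P are {D}; none are in {J}.
Condition 2 (every backdoor path blocked by {J}):
  P1: blocked at collider C (neither it nor any descendant is in the conditioning set).
  P2: open — no interior node is in the conditioning set.
{J} does not satisfy the backdoor criterion.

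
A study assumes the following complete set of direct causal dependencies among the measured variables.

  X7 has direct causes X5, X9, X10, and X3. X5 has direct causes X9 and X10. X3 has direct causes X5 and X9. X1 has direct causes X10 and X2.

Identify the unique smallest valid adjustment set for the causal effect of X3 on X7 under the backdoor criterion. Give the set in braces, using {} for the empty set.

Variables eligible for adjustment (non-descendants of X3, excluding X3 and X7): {X1, X10, X2, X5, X9}.
Backdoor paths from X3 to X7:
  P1: X3 <- X9 -> X5 <- X10 -> X7
  P2: X3 <- X9 -> X5 -> X7
  P3: X3 <- X9 -> X7
  P4: X3 <- X5 <- X10 -> X7
  P5: X3 <- X5 <- X9 -> X7
  P6: X3 <- X5 -> X7
The empty set is not sufficient: P2 (X3 <- X9 -> X5 -> X7) has no collider blocking it and no conditioned non-collider, so it is open.
Try {X5, X9}:
  P1: blocked at fork node X9 ∈ conditioning set.
  P2: blocked at fork node X9 ∈ conditioning set.
  P3: blocked at fork node X9 ∈ conditioning set.
  P4: blocked at chain node X5 ∈ conditioning set.
  P5: blocked at chain node X5 ∈ conditioning set.
  P6: blocked at fork node X5 ∈ conditioning set.
{X5, X9} contains no descendant of X3 and blocks every backdoor path.
Every element of {X5, X9} is needed (dropping X5 leaves P4 open; dropping X9 leaves P1 open), so no proper subset is valid.
Among all size-2 subsets of the eligible variables, only {X5, X9} blocks every backdoor path, so it is the unique smallest valid adjustment set.

{X5, X9}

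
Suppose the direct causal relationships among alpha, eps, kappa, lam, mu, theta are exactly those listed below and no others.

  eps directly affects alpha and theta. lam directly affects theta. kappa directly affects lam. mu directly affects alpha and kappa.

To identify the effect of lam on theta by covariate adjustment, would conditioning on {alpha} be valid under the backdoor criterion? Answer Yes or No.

No

Backdoor paths from lam to theta (paths whose first edge points into lam):
  P1: lam <- kappa <- mu -> alpha <- eps -> theta
Condition 1 (no descendant of lam in the set): holds — descendants of lam are {theta}; none are in {alpha}.
Condition 2 (every backdoor path blocked by {alpha}):
  P1: open — collider(s) alpha are conditioned on (or have a conditioned descendant) and no non-collider on the path is in the set.
{alpha} does not satisfy the backdoor criterion.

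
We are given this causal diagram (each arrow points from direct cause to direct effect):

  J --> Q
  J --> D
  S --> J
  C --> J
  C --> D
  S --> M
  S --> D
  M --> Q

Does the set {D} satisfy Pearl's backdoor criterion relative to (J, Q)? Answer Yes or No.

Backdoor paths from J to Q (paths whose first edge points into J):
  P1: J <- S -> M -> Q
  P2: J <- C -> D <- S -> M -> Q
Condition 1 (no descendant of J in the set): FAILS — D is a descendant of J.
Condition 2 (every backdoor path blocked by {D}):
  P1: open — no interior node is in the conditioning set.
  P2: open — collider(s) D are conditioned on (or have a conditioned descendant) and no non-collider on the path is in the set.
{D} does not satisfy the backdoor criterion.

No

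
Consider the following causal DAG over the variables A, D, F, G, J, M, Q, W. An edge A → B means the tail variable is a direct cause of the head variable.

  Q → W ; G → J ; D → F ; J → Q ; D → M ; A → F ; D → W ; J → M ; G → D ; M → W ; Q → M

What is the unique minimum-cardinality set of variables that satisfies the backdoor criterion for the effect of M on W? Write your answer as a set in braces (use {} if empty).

{D, Q}

Variables eligible for adjustment (non-descendants of M, excluding M and W): {A, D, F, G, J, Q}.
Backdoor paths from M to W:
  P1: M <- J <- G -> D -> W
  P2: M <- J -> Q -> W
  P3: M <- D <- G -> J -> Q -> W
  P4: M <- D -> W
  P5: M <- Q <- J <- G -> D -> W
  P6: M <- Q -> W
The empty set is not sufficient: P1 (M <- J <- G -> D -> W) has no collider blocking it and no conditioned non-collider, so it is open.
Try {D, Q}:
  P1: blocked at chain node D ∈ conditioning set.
  P2: blocked at chain node Q ∈ conditioning set.
  P3: blocked at chain node D ∈ conditioning set.
  P4: blocked at fork node D ∈ conditioning set.
  P5: blocked at chain node Q ∈ conditioning set.
  P6: blocked at fork node Q ∈ conditioning set.
{D, Q} contains no descendant of M and blocks every backdoor path.
Every element of {D, Q} is needed (dropping D leaves P1 open; dropping Q leaves P2 open), so no proper subset is valid.
Among all size-2 subsets of the eligible variables, only {D, Q} blocks every backdoor path, so it is the unique smallest valid adjustment set.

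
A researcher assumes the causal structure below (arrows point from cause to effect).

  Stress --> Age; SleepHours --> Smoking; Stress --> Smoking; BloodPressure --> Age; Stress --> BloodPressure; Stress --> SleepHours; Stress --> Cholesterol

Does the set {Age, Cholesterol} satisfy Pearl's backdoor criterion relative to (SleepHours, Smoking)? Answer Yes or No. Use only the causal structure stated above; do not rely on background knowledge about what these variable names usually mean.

No

Backdoor paths from SleepHours to Smoking (paths whose first edge points into SleepHours):
  P1: SleepHours <- Stress -> Smoking
Condition 1 (no descendant of SleepHours in the set): holds — descendants of SleepHours are {Smoking}; none are in {Age, Cholesterol}.
Condition 2 (every backdoor path blocked by {Age, Cholesterol}):
  P1: open — no interior node is in the conditioning set.
{Age, Cholesterol} does not satisfy the backdoor criterion.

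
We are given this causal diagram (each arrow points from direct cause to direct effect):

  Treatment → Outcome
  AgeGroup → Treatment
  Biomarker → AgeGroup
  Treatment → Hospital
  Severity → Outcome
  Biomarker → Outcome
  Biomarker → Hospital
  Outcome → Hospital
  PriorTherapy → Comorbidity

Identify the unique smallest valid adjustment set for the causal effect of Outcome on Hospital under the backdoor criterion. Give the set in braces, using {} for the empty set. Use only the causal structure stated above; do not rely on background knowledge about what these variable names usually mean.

Variables eligible for adjustment (non-descendants of Outcome, excluding Outcome and Hospital): {AgeGroup, Biomarker, Comorbidity, PriorTherapy, Severity, Treatment}.
Backdoor paths from Outcome to Hospital:
  P1: Outcome <- Biomarker -> AgeGroup -> Treatment -> Hospital
  P2: Outcome <- Biomarker -> Hospital
  P3: Outcome <- Treatment <- AgeGroup <- Biomarker -> Hospital
  P4: Outcome <- Treatment -> Hospital
The empty set is not sufficient: P1 (Outcome <- Biomarker -> AgeGroup -> Treatment -> Hospital) has no collider blocking it and no conditioned non-collider, so it is open.
Try {Biomarker, Treatment}:
  P1: blocked at fork node Biomarker ∈ conditioning set.
  P2: blocked at fork node Biomarker ∈ conditioning set.
  P3: blocked at chain node Treatment ∈ conditioning set.
  P4: blocked at fork node Treatment ∈ conditioning set.
{Biomarker, Treatment} contains no descendant of Outcome and blocks every backdoor path.
Every element of {Biomarker, Treatment} is needed (dropping Biomarker leaves P2 open; dropping Treatment leaves P4 open), so no proper subset is valid.
Among all size-2 subsets of the eligible variables, only {Biomarker, Treatment} blocks every backdoor path, so it is the unique smallest valid adjustment set.

{Biomarker, Treatment}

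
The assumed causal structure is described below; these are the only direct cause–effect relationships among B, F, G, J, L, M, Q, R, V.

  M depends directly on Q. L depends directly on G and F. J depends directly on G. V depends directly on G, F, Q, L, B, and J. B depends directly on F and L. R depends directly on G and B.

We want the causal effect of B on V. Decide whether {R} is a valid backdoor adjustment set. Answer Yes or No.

Backdoor paths from B to V (paths whose first edge points into B):
  P1: B <- F -> L <- G -> J -> V
  P2: B <- F -> L <- G -> V
  P3: B <- F -> L -> V
  P4: B <- F -> V
  P5: B <- L <- G -> J -> V
  P6: B <- L <- G -> V
  P7: B <- L <- F -> V
  P8: B <- L -> V
Condition 1 (no descendant of B in the set): FAILS — R is a descendant of B.
Condition 2 (every backdoor path blocked by {R}):
  P1: open — collider(s) L are conditioned on (or have a conditioned descendant) and no non-collider on the path is in the set.
  P2: open — collider(s) L are conditioned on (or have a conditioned descendant) and no non-collider on the path is in the set.
  P3: open — no interior node is in the conditioning set.
  P4: open — no interior node is in the conditioning set.
  P5: open — no interior node is in the conditioning set.
  P6: open — no interior node is in the conditioning set.
  P7: open — no interior node is in the conditioning set.
  P8: open — no interior node is in the conditioning set.
{R} does not satisfy the backdoor criterion.

No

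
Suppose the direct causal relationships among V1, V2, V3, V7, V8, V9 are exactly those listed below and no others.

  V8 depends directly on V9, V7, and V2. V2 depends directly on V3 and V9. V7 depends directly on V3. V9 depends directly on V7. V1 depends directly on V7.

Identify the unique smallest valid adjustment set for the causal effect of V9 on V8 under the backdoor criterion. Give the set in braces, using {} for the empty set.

{V7}

Variables eligible for adjustment (non-descendants of V9, excluding V9 and V8): {V1, V3, V7}.
Backdoor paths from V9 to V8:
  P1: V9 <- V7 <- V3 -> V2 -> V8
  P2: V9 <- V7 -> V8
The empty set is not sufficient: P1 (V9 <- V7 <- V3 -> V2 -> V8) has no collider blocking it and no conditioned non-collider, so it is open.
Try {V7}:
  P1: blocked at chain node V7 ∈ conditioning set.
  P2: blocked at fork node V7 ∈ conditioning set.
{V7} contains no descendant of V9 and blocks every backdoor path.
No other singleton works — e.g. {V3} leaves P2 open — so {V7} is the unique smallest valid adjustment set.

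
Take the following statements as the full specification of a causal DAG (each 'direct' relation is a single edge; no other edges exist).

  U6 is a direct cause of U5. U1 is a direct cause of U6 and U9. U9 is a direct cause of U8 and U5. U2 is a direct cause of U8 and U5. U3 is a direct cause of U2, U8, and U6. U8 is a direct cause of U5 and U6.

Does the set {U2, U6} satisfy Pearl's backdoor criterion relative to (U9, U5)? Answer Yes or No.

No

Backdoor paths from U9 to U5 (paths whose first edge points into U9):
  P1: U9 <- U1 -> U6 <- U3 -> U2 -> U8 -> U5
  P2: U9 <- U1 -> U6 <- U3 -> U2 -> U5
  P3: U9 <- U1 -> U6 <- U3 -> U8 <- U2 -> U5
  P4: U9 <- U1 -> U6 <- U3 -> U8 -> U5
  P5: U9 <- U1 -> U6 <- U8 <- U3 -> U2 -> U5
  P6: U9 <- U1 -> U6 <- U8 <- U2 -> U5
  P7: U9 <- U1 -> U6 <- U8 -> U5
  P8: U9 <- U1 -> U6 -> U5
Condition 1 (no descendant of U9 in the set): FAILS — U6 is a descendant of U9.
Condition 2 (every backdoor path blocked by {U2, U6}):
  P1: blocked at chain node U2 ∈ conditioning set.
  P2: blocked at chain node U2 ∈ conditioning set.
  P3: blocked at fork node U2 ∈ conditioning set.
  P4: open — collider(s) U6 are conditioned on (or have a conditioned descendant) and no non-collider on the path is in the set.
  P5: blocked at chain node U2 ∈ conditioning set.
  P6: blocked at fork node U2 ∈ conditioning set.
  P7: open — collider(s) U6 are conditioned on (or have a conditioned descendant) and no non-collider on the path is in the set.
  P8: blocked at chain node U6 ∈ conditioning set.
{U2, U6} does not satisfy the backdoor criterion.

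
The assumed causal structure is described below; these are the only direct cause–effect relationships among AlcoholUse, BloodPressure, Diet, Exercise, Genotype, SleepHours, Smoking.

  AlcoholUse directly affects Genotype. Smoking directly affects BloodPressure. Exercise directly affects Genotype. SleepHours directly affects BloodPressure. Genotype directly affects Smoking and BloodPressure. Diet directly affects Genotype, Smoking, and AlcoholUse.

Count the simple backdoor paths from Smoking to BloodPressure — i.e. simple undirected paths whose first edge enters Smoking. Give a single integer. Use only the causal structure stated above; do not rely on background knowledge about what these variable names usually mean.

A backdoor path from Smoking to BloodPressure is any simple undirected path whose first edge points into Smoking (i.e. leaves Smoking via a parent).
Parents of Smoking: {Diet, Genotype}.
Enumerating:
  P1: Smoking <- Diet -> AlcoholUse -> Genotype -> BloodPressure
  P2: Smoking <- Diet -> Genotype -> BloodPressure
  P3: Smoking <- Genotype -> BloodPressure
That exhausts the simple backdoor paths. Count: 3.

3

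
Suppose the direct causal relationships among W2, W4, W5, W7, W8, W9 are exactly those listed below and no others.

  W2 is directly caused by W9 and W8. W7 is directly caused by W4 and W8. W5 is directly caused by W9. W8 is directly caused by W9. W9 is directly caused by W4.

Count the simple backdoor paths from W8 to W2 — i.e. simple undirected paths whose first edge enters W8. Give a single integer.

1

A backdoor path from W8 to W2 is any simple undirected path whose first edge points into W8 (i.e. leaves W8 via a parent).
Parents of W8: {W9}.
Enumerating:
  P1: W8 <- W9 -> W2
That exhausts the simple backdoor paths. Count: 1.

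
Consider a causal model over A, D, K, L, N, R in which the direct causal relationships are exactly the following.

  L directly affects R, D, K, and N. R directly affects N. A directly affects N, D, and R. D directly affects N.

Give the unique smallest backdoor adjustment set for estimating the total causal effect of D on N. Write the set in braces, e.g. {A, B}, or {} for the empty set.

{A, L}

Variables eligible for adjustment (non-descendants of D, excluding D and N): {A, K, L, R}.
Backdoor paths from D to N:
  P1: D <- L -> R <- A -> N
  P2: D <- L -> R -> N
  P3: D <- L -> N
  P4: D <- A -> R <- L -> N
  P5: D <- A -> R -> N
  P6: D <- A -> N
The empty set is not sufficient: P2 (D <- L -> R -> N) has no collider blocking it and no conditioned non-collider, so it is open.
Try {A, L}:
  P1: blocked at fork node L ∈ conditioning set.
  P2: blocked at fork node L ∈ conditioning set.
  P3: blocked at fork node L ∈ conditioning set.
  P4: blocked at fork node A ∈ conditioning set.
  P5: blocked at fork node A ∈ conditioning set.
  P6: blocked at fork node A ∈ conditioning set.
{A, L} contains no descendant of D and blocks every backdoor path.
Every element of {A, L} is needed (dropping A leaves P5 open; dropping L leaves P2 open), so no proper subset is valid.
Among all size-2 subsets of the eligible variables, only {A, L} blocks every backdoor path, so it is the unique smallest valid adjustment set.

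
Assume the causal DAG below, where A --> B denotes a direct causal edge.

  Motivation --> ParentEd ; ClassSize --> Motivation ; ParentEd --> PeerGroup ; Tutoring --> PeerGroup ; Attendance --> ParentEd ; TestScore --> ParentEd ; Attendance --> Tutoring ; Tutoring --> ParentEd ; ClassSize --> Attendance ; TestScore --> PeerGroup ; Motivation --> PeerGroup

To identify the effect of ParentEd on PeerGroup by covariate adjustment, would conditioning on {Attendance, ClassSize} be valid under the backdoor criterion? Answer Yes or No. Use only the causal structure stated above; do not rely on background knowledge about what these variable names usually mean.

Backdoor paths from ParentEd to PeerGroup (paths whose first edge points into ParentEd):
  P1: ParentEd <- TestScore -> PeerGroup
  P2: ParentEd <- Attendance <- ClassSize -> Motivation -> PeerGroup
  P3: ParentEd <- Attendance -> Tutoring -> PeerGroup
  P4: ParentEd <- Motivation <- ClassSize -> Attendance -> Tutoring -> PeerGroup
  P5: ParentEd <- Motivation -> PeerGroup
  P6: ParentEd <- Tutoring <- Attendance <- ClassSize -> Motivation -> PeerGroup
  P7: ParentEd <- Tutoring -> PeerGroup
Condition 1 (no descendant of ParentEd in the set): holds — descendants of ParentEd are {PeerGroup}; none are in {Attendance, ClassSize}.
Condition 2 (every backdoor path blocked by {Attendance, ClassSize}):
  P1: open — no interior node is in the conditioning set.
  P2: blocked at chain node Attendance ∈ conditioning set.
  P3: blocked at fork node Attendance ∈ conditioning set.
  P4: blocked at fork node ClassSize ∈ conditioning set.
  P5: open — no interior node is in the conditioning set.
  P6: blocked at chain node Attendance ∈ conditioning set.
  P7: open — no interior node is in the conditioning set.
{Attendance, ClassSize} does not satisfy the backdoor criterion.

No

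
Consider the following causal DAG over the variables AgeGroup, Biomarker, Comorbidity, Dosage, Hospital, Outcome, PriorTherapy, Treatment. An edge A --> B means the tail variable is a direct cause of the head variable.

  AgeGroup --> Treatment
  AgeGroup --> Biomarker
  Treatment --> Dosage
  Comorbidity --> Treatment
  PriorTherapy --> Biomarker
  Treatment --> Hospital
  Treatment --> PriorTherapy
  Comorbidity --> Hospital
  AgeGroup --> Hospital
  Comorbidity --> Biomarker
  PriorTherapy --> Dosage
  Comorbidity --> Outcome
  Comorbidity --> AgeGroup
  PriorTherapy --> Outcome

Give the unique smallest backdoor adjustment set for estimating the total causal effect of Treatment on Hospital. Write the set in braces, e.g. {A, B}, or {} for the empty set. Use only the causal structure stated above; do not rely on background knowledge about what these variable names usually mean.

{AgeGroup, Comorbidity}

Variables eligible for adjustment (non-descendants of Treatment, excluding Treatment and Hospital): {AgeGroup, Comorbidity}.
Backdoor paths from Treatment to Hospital:
  P1: Treatment <- Comorbidity -> AgeGroup -> Hospital
  P2: Treatment <- Comorbidity -> Hospital
  P3: Treatment <- Comorbidity -> Biomarker <- AgeGroup -> Hospital
  P4: Treatment <- Comorbidity -> Outcome <- PriorTherapy -> Biomarker <- AgeGroup -> Hospital
  P5: Treatment <- AgeGroup <- Comorbidity -> Hospital
  P6: Treatment <- AgeGroup -> Hospital
  P7: Treatment <- AgeGroup -> Biomarker <- Comorbidity -> Hospital
  P8: Treatment <- AgeGroup -> Biomarker <- PriorTherapy -> Outcome <- Comorbidity -> Hospital
The empty set is not sufficient: P1 (Treatment <- Comorbidity -> AgeGroup -> Hospital) has no collider blocking it and no conditioned non-collider, so it is open.
Try {AgeGroup, Comorbidity}:
  P1: blocked at fork node Comorbidity ∈ conditioning set.
  P2: blocked at fork node Comorbidity ∈ conditioning set.
  P3: blocked at fork node Comorbidity ∈ conditioning set.
  P4: blocked at fork node Comorbidity ∈ conditioning set.
  P5: blocked at chain node AgeGroup ∈ conditioning set.
  P6: blocked at fork node AgeGroup ∈ conditioning set.
  P7: blocked at fork node AgeGroup ∈ conditioning set.
  P8: blocked at fork node AgeGroup ∈ conditioning set.
{AgeGroup, Comorbidity} contains no descendant of Treatment and blocks every backdoor path.
Every element of {AgeGroup, Comorbidity} is needed (dropping AgeGroup leaves P6 open; dropping Comorbidity leaves P2 open), so no proper subset is valid.
Among all size-2 subsets of the eligible variables, only {AgeGroup, Comorbidity} blocks every backdoor path, so it is the unique smallest valid adjustment set.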